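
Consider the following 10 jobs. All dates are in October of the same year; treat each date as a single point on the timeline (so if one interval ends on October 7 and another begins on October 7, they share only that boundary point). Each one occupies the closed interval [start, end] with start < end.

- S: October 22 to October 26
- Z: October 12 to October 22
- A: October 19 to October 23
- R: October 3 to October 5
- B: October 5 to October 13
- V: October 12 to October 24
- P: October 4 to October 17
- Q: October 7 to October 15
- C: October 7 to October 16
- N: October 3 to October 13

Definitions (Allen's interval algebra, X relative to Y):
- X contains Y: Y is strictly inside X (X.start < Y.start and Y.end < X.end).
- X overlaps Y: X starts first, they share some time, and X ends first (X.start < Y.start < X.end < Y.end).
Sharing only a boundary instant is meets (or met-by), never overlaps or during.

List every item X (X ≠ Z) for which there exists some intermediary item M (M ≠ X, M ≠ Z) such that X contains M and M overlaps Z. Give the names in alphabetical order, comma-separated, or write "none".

P

Target Z = [October 12, October 22].
Intermediaries M with M overlaps Z: B, C, N, P, Q.
Via B — items with X contains B: P.
Via C — items with X contains C: P.
Via N — items with X contains N: none.
Via P — items with X contains P: none.
Via Q — items with X contains Q: P.
Union: P.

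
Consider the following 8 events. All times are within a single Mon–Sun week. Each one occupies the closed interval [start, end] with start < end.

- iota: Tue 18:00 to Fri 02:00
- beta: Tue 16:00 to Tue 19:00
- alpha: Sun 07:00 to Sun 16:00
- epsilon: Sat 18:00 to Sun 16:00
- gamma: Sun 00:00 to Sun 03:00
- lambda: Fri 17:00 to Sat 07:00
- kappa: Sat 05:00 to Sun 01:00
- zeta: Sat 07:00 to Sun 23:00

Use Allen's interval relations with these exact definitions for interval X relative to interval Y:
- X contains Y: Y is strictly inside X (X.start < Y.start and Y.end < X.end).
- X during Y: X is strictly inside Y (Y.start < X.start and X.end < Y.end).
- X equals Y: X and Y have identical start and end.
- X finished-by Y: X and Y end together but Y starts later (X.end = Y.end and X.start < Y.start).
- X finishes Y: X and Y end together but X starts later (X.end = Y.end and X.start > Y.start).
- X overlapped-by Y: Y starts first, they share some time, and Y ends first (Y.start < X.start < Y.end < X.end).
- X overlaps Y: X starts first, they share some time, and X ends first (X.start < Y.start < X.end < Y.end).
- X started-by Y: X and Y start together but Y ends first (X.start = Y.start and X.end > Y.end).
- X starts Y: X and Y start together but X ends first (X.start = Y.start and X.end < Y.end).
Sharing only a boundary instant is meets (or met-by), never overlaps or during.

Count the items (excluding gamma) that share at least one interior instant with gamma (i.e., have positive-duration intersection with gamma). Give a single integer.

Target gamma = [Sun 00:00, Sun 03:00].
alpha [Sun 07:00, Sun 16:00] → after → no.
beta [Tue 16:00, Tue 19:00] → before → no.
epsilon [Sat 18:00, Sun 16:00] → contains → counts.
iota [Tue 18:00, Fri 02:00] → before → no.
kappa [Sat 05:00, Sun 01:00] → overlaps → counts.
lambda [Fri 17:00, Sat 07:00] → before → no.
zeta [Sat 07:00, Sun 23:00] → contains → counts.
Total: 3.

3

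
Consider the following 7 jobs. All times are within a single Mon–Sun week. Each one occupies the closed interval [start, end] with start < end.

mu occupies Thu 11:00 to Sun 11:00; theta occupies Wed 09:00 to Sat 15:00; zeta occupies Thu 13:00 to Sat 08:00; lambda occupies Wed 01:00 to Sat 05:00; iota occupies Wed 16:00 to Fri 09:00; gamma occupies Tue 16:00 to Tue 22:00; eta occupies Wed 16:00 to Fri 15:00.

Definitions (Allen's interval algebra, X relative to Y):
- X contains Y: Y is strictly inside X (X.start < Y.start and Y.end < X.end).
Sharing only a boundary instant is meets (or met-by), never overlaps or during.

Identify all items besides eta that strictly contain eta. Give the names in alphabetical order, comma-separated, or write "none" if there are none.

lambda, theta

Target eta = [Wed 16:00, Fri 15:00].
gamma [Tue 16:00, Tue 22:00] → before → no.
iota [Wed 16:00, Fri 09:00] → starts → no.
lambda [Wed 01:00, Sat 05:00] → contains → yes.
mu [Thu 11:00, Sun 11:00] → overlapped-by → no.
theta [Wed 09:00, Sat 15:00] → contains → yes.
zeta [Thu 13:00, Sat 08:00] → overlapped-by → no.
Result: lambda, theta.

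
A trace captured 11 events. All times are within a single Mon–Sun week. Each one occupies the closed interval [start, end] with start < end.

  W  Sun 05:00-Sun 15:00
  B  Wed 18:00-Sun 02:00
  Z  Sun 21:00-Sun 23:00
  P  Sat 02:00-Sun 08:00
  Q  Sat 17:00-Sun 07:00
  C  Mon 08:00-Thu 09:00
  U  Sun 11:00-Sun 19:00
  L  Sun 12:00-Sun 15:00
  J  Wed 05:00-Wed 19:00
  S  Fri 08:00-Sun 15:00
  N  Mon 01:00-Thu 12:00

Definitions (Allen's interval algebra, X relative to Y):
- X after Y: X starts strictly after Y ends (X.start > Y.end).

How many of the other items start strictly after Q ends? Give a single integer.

3

Target Q = [Sat 17:00, Sun 07:00].
B [Wed 18:00, Sun 02:00] → overlaps → no.
C [Mon 08:00, Thu 09:00] → before → no.
J [Wed 05:00, Wed 19:00] → before → no.
L [Sun 12:00, Sun 15:00] → after → counts.
N [Mon 01:00, Thu 12:00] → before → no.
P [Sat 02:00, Sun 08:00] → contains → no.
S [Fri 08:00, Sun 15:00] → contains → no.
U [Sun 11:00, Sun 19:00] → after → counts.
W [Sun 05:00, Sun 15:00] → overlapped-by → no.
Z [Sun 21:00, Sun 23:00] → after → counts.
Total: 3.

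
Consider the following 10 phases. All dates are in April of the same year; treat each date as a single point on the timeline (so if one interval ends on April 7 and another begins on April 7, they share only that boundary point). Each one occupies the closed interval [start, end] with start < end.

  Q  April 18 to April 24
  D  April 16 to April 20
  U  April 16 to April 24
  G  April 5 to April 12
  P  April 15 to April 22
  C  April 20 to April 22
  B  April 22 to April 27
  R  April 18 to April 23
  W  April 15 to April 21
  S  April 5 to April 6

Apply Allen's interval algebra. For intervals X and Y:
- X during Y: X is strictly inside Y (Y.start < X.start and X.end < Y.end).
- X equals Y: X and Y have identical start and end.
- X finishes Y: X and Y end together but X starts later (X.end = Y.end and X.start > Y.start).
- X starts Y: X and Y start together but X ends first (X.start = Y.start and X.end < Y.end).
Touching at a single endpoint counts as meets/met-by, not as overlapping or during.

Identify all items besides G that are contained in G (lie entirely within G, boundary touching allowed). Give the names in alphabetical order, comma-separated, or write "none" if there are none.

S

Target G = [April 5, April 12].
B [April 22, April 27] → after → no.
C [April 20, April 22] → after → no.
D [April 16, April 20] → after → no.
P [April 15, April 22] → after → no.
Q [April 18, April 24] → after → no.
R [April 18, April 23] → after → no.
S [April 5, April 6] → starts → yes.
U [April 16, April 24] → after → no.
W [April 15, April 21] → after → no.
Result: S.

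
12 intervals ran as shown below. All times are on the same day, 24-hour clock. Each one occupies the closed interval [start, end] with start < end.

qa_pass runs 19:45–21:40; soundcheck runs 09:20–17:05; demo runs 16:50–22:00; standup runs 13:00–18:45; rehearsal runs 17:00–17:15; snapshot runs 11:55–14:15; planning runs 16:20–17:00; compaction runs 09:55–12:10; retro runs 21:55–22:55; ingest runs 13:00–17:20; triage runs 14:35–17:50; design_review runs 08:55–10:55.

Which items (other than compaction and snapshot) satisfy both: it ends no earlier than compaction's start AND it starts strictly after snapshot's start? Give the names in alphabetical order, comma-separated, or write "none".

demo, ingest, planning, qa_pass, rehearsal, retro, standup, triage

Conditions: its end is no earlier than compaction's start (X.end >= 09:55) AND its start is strictly after snapshot's start (X.start > 11:55).
demo: end 22:00 >= 09:55? ✓; start 16:50 > 11:55? ✓ → yes.
design_review: end 10:55 >= 09:55? ✓; start 08:55 > 11:55? ✗ → no.
ingest: end 17:20 >= 09:55? ✓; start 13:00 > 11:55? ✓ → yes.
planning: end 17:00 >= 09:55? ✓; start 16:20 > 11:55? ✓ → yes.
qa_pass: end 21:40 >= 09:55? ✓; start 19:45 > 11:55? ✓ → yes.
rehearsal: end 17:15 >= 09:55? ✓; start 17:00 > 11:55? ✓ → yes.
retro: end 22:55 >= 09:55? ✓; start 21:55 > 11:55? ✓ → yes.
soundcheck: end 17:05 >= 09:55? ✓; start 09:20 > 11:55? ✗ → no.
standup: end 18:45 >= 09:55? ✓; start 13:00 > 11:55? ✓ → yes.
triage: end 17:50 >= 09:55? ✓; start 14:35 > 11:55? ✓ → yes.
Result: demo, ingest, planning, qa_pass, rehearsal, retro, standup, triage.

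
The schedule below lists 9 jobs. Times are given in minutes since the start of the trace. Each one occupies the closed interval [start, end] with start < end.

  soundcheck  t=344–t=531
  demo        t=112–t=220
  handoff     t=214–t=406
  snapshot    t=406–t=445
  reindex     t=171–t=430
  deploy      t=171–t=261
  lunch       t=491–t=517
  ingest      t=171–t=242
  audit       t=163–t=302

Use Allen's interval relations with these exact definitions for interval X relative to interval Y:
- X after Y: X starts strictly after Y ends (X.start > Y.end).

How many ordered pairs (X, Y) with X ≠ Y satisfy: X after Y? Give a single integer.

15

Checking all 72 ordered pairs for relation 'after'; matching pairs in alphabetical order:
(lunch, audit): lunch after audit ✓
(lunch, demo): lunch after demo ✓
(lunch, deploy): lunch after deploy ✓
(lunch, handoff): lunch after handoff ✓
(lunch, ingest): lunch after ingest ✓
(lunch, reindex): lunch after reindex ✓
(lunch, snapshot): lunch after snapshot ✓
(snapshot, audit): snapshot after audit ✓
(snapshot, demo): snapshot after demo ✓
(snapshot, deploy): snapshot after deploy ✓
(snapshot, ingest): snapshot after ingest ✓
(soundcheck, audit): soundcheck after audit ✓
(soundcheck, demo): soundcheck after demo ✓
(soundcheck, deploy): soundcheck after deploy ✓
(soundcheck, ingest): soundcheck after ingest ✓
Count: 15.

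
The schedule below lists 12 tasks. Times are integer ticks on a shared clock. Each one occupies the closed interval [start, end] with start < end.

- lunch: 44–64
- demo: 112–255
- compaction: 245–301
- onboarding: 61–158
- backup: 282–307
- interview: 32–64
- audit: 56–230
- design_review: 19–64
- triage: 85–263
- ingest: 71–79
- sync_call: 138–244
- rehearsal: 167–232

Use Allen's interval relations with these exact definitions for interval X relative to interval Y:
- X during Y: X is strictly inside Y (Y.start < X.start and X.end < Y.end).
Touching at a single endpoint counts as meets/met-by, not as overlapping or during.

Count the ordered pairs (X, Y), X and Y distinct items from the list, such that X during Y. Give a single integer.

9

Checking all 132 ordered pairs for relation 'during'; matching pairs in alphabetical order:
(demo, triage): demo during triage ✓
(ingest, audit): ingest during audit ✓
(ingest, onboarding): ingest during onboarding ✓
(onboarding, audit): onboarding during audit ✓
(rehearsal, demo): rehearsal during demo ✓
(rehearsal, sync_call): rehearsal during sync_call ✓
(rehearsal, triage): rehearsal during triage ✓
(sync_call, demo): sync_call during demo ✓
(sync_call, triage): sync_call during triage ✓
Count: 9.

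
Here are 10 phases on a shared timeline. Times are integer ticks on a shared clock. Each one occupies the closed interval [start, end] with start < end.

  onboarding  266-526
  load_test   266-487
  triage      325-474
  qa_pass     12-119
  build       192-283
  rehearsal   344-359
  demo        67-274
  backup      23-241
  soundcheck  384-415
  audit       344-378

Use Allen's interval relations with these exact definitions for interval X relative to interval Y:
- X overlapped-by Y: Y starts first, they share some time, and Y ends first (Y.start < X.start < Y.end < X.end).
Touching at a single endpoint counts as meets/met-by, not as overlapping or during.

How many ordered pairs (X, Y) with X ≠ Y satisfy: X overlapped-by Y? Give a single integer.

Checking all 90 ordered pairs for relation 'overlapped-by'; matching pairs in alphabetical order:
(backup, qa_pass): backup overlapped-by qa_pass ✓
(build, backup): build overlapped-by backup ✓
(build, demo): build overlapped-by demo ✓
(demo, backup): demo overlapped-by backup ✓
(demo, qa_pass): demo overlapped-by qa_pass ✓
(load_test, build): load_test overlapped-by build ✓
(load_test, demo): load_test overlapped-by demo ✓
(onboarding, build): onboarding overlapped-by build ✓
(onboarding, demo): onboarding overlapped-by demo ✓
Count: 9.

9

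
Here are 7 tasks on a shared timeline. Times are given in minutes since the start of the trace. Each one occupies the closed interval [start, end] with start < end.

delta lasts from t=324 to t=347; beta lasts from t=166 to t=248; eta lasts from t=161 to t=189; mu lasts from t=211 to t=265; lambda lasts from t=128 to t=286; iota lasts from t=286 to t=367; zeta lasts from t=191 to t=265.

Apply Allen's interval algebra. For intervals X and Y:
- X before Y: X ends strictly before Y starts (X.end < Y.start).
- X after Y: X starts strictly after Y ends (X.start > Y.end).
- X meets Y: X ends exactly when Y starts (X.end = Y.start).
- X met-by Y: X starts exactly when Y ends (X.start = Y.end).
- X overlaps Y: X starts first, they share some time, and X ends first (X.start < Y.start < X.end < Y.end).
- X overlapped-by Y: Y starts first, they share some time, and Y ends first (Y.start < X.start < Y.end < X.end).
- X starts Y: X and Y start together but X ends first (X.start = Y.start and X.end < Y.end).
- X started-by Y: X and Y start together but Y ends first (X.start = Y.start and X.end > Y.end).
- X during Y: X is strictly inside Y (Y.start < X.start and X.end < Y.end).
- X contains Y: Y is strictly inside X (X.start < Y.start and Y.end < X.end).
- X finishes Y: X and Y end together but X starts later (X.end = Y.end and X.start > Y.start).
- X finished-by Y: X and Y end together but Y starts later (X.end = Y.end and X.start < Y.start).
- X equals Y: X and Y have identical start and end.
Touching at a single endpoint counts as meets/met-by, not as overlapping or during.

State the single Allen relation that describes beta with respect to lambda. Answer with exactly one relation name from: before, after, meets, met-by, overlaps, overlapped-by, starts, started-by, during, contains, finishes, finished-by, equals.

beta = [t=166, t=248]; lambda = [t=128, t=286].
Compare endpoints: beta.start > lambda.start, beta.start < lambda.end, beta.end > lambda.start, beta.end < lambda.end.
That pattern is 'during'.

during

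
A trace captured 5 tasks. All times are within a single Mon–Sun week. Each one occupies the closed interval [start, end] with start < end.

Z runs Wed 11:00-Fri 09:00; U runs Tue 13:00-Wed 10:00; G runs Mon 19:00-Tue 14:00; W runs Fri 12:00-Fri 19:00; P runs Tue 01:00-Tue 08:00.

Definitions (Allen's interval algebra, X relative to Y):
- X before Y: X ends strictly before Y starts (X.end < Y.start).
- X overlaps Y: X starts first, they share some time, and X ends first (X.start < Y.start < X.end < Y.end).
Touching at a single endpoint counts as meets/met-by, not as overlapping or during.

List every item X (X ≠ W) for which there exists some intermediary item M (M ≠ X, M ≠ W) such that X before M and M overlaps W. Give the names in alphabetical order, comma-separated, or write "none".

Target W = [Fri 12:00, Fri 19:00].
Intermediaries M with M overlaps W: none.
Union: none.

none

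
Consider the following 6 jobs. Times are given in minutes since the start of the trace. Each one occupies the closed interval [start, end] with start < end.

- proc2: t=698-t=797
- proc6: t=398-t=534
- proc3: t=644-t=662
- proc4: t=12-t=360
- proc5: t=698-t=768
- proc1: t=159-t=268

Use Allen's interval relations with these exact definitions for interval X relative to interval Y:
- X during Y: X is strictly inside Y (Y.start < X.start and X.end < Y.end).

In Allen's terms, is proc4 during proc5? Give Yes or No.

proc4 = [t=12, t=360], proc5 = [t=698, t=768].
Actual relation of proc4 to proc5: before.
Asked whether 'during' holds → No.

No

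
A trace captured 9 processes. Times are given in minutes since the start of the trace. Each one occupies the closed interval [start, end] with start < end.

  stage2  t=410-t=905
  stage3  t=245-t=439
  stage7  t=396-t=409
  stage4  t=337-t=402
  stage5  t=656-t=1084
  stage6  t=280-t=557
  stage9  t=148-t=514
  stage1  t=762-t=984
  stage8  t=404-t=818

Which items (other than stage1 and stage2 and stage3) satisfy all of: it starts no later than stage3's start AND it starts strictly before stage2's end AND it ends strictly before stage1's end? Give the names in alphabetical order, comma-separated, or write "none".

stage9

Conditions: its start is no later than stage3's start (X.start <= t=245) AND its start is strictly before stage2's end (X.start < t=905) AND its end is strictly before stage1's end (X.end < t=984).
stage4: start t=337 <= t=245? ✗; start t=337 < t=905? ✓; end t=402 < t=984? ✓ → no.
stage5: start t=656 <= t=245? ✗; start t=656 < t=905? ✓; end t=1084 < t=984? ✗ → no.
stage6: start t=280 <= t=245? ✗; start t=280 < t=905? ✓; end t=557 < t=984? ✓ → no.
stage7: start t=396 <= t=245? ✗; start t=396 < t=905? ✓; end t=409 < t=984? ✓ → no.
stage8: start t=404 <= t=245? ✗; start t=404 < t=905? ✓; end t=818 < t=984? ✓ → no.
stage9: start t=148 <= t=245? ✓; start t=148 < t=905? ✓; end t=514 < t=984? ✓ → yes.
Result: stage9.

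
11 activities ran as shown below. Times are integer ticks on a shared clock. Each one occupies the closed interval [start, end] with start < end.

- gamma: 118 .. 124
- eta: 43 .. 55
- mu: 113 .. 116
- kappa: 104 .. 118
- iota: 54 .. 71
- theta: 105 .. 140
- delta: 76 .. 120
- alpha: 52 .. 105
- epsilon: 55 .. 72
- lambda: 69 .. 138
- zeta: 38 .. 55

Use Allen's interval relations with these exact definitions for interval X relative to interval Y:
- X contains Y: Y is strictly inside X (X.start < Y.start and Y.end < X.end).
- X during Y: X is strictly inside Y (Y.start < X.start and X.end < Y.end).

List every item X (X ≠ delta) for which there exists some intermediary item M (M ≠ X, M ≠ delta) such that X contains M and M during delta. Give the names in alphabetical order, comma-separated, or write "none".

kappa, lambda, theta

Target delta = [76, 120].
Intermediaries M with M during delta: kappa, mu.
Via kappa — items with X contains kappa: lambda.
Via mu — items with X contains mu: kappa, lambda, theta.
Union: kappa, lambda, theta.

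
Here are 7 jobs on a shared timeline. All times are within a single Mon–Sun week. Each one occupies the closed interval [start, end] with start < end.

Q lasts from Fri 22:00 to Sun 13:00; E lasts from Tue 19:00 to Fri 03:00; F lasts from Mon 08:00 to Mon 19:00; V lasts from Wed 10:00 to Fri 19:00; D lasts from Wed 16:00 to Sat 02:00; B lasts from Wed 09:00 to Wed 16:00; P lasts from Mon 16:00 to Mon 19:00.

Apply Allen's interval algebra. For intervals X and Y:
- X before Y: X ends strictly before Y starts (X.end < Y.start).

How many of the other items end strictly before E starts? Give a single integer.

2

Target E = [Tue 19:00, Fri 03:00].
B [Wed 09:00, Wed 16:00] → during → no.
D [Wed 16:00, Sat 02:00] → overlapped-by → no.
F [Mon 08:00, Mon 19:00] → before → counts.
P [Mon 16:00, Mon 19:00] → before → counts.
Q [Fri 22:00, Sun 13:00] → after → no.
V [Wed 10:00, Fri 19:00] → overlapped-by → no.
Total: 2.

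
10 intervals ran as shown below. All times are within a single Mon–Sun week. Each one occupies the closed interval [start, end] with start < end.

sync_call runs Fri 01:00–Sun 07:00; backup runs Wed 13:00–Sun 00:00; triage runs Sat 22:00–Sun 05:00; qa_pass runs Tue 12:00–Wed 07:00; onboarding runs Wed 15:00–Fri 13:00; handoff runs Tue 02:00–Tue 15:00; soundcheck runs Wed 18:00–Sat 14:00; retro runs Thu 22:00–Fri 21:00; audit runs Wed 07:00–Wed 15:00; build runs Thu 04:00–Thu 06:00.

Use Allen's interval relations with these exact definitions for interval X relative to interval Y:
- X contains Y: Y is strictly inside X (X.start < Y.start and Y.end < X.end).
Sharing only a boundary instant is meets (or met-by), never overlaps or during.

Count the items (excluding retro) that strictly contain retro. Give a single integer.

Target retro = [Thu 22:00, Fri 21:00].
audit [Wed 07:00, Wed 15:00] → before → no.
backup [Wed 13:00, Sun 00:00] → contains → counts.
build [Thu 04:00, Thu 06:00] → before → no.
handoff [Tue 02:00, Tue 15:00] → before → no.
onboarding [Wed 15:00, Fri 13:00] → overlaps → no.
qa_pass [Tue 12:00, Wed 07:00] → before → no.
soundcheck [Wed 18:00, Sat 14:00] → contains → counts.
sync_call [Fri 01:00, Sun 07:00] → overlapped-by → no.
triage [Sat 22:00, Sun 05:00] → after → no.
Total: 2.

2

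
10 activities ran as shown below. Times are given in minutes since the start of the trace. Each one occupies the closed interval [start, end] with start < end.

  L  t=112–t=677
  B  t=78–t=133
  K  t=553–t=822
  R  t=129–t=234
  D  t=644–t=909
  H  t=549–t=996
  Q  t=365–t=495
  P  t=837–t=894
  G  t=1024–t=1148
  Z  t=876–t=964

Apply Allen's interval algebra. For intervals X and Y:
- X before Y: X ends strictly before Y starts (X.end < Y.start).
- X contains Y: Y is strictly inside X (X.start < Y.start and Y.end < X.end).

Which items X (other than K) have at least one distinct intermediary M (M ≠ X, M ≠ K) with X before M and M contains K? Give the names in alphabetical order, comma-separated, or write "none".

B, Q, R

Target K = [t=553, t=822].
Intermediaries M with M contains K: H.
Via H — items with X before H: B, Q, R.
Union: B, Q, R.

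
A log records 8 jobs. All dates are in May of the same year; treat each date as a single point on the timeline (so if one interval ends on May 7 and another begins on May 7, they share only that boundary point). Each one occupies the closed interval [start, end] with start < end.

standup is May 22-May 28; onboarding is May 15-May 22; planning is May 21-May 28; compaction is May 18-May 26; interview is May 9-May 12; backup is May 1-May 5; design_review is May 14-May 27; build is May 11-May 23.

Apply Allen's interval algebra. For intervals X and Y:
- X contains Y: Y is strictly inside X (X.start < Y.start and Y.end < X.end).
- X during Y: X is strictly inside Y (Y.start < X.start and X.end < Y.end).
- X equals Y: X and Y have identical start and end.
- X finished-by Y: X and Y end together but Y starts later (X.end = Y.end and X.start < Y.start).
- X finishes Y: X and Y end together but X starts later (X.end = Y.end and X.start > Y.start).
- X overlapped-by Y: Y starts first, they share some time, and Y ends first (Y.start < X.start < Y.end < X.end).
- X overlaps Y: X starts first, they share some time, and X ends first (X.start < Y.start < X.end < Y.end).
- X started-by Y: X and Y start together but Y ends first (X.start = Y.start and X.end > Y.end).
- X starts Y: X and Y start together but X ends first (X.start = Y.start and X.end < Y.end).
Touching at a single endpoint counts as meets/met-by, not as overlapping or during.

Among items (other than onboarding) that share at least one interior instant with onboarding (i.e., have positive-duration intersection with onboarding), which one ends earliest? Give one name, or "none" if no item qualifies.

build

Target onboarding = [May 15, May 22].
backup [May 1, May 5] → before → excluded.
build [May 11, May 23] → contains → candidate.
compaction [May 18, May 26] → overlapped-by → candidate.
design_review [May 14, May 27] → contains → candidate.
interview [May 9, May 12] → before → excluded.
planning [May 21, May 28] → overlapped-by → candidate.
standup [May 22, May 28] → met-by → excluded.
Among candidates, earliest end is May 23 → build.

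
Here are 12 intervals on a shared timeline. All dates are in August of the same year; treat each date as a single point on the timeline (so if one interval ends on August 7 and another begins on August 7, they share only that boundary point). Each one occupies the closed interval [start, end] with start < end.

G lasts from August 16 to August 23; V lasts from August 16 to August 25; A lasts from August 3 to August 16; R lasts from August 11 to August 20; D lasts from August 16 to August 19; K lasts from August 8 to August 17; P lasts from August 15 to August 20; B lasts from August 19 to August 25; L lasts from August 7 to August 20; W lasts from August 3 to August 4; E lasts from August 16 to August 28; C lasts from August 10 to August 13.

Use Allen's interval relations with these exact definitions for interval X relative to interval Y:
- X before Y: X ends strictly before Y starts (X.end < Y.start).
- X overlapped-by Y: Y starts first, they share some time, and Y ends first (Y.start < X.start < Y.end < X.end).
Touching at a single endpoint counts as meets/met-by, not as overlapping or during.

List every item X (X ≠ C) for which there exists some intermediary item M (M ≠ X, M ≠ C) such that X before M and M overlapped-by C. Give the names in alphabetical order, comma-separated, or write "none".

Target C = [August 10, August 13].
Intermediaries M with M overlapped-by C: R.
Via R — items with X before R: W.
Union: W.

W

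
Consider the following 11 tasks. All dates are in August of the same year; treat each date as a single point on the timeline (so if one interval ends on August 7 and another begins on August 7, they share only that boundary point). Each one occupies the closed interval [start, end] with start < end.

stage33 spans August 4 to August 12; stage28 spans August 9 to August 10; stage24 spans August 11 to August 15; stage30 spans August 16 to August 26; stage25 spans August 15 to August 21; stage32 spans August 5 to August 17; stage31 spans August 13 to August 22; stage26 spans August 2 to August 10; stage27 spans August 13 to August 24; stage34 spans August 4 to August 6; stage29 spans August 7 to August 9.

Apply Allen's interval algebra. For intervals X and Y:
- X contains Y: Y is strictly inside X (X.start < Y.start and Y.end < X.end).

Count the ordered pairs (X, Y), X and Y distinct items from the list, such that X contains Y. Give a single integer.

9

Checking all 110 ordered pairs for relation 'contains'; matching pairs in alphabetical order:
(stage26, stage29): stage26 contains stage29 ✓
(stage26, stage34): stage26 contains stage34 ✓
(stage27, stage25): stage27 contains stage25 ✓
(stage31, stage25): stage31 contains stage25 ✓
(stage32, stage24): stage32 contains stage24 ✓
(stage32, stage28): stage32 contains stage28 ✓
(stage32, stage29): stage32 contains stage29 ✓
(stage33, stage28): stage33 contains stage28 ✓
(stage33, stage29): stage33 contains stage29 ✓
Count: 9.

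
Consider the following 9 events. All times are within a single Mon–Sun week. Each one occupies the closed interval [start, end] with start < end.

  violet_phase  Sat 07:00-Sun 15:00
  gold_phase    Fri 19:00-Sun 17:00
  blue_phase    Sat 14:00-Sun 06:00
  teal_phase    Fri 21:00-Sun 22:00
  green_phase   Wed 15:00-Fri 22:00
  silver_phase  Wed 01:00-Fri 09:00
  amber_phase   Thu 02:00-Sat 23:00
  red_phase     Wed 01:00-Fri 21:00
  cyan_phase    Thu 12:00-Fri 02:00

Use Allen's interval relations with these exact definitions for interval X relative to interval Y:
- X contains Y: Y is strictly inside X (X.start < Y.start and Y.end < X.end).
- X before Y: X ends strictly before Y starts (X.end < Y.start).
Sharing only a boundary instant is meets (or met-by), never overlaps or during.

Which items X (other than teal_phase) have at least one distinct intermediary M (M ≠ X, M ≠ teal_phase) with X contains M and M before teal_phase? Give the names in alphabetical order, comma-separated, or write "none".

amber_phase, green_phase, red_phase, silver_phase

Target teal_phase = [Fri 21:00, Sun 22:00].
Intermediaries M with M before teal_phase: cyan_phase, silver_phase.
Via cyan_phase — items with X contains cyan_phase: amber_phase, green_phase, red_phase, silver_phase.
Via silver_phase — items with X contains silver_phase: none.
Union: amber_phase, green_phase, red_phase, silver_phase.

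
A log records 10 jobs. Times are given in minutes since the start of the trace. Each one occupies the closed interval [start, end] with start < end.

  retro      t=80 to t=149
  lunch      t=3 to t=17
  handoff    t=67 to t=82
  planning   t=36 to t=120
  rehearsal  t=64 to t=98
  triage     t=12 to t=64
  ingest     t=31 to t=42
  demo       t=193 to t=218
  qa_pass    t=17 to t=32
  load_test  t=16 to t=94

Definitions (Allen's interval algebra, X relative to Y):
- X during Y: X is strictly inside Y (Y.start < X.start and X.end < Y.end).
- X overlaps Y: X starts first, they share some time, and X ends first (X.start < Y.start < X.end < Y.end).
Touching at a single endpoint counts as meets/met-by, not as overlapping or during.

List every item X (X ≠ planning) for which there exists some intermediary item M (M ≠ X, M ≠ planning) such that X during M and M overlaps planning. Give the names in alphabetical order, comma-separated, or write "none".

handoff, ingest, qa_pass

Target planning = [t=36, t=120].
Intermediaries M with M overlaps planning: ingest, load_test, triage.
Via ingest — items with X during ingest: none.
Via load_test — items with X during load_test: handoff, ingest, qa_pass.
Via triage — items with X during triage: ingest, qa_pass.
Union: handoff, ingest, qa_pass.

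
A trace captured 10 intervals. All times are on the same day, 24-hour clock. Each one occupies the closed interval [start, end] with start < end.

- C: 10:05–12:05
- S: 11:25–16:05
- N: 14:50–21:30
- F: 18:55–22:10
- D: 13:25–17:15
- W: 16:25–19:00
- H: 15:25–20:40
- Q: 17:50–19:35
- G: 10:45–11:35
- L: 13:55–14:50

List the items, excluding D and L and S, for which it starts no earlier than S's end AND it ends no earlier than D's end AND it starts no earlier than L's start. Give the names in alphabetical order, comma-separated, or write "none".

F, Q, W

Conditions: its start is no earlier than S's end (X.start >= 16:05) AND its end is no earlier than D's end (X.end >= 17:15) AND its start is no earlier than L's start (X.start >= 13:55).
C: start 10:05 >= 16:05? ✗; end 12:05 >= 17:15? ✗; start 10:05 >= 13:55? ✗ → no.
F: start 18:55 >= 16:05? ✓; end 22:10 >= 17:15? ✓; start 18:55 >= 13:55? ✓ → yes.
G: start 10:45 >= 16:05? ✗; end 11:35 >= 17:15? ✗; start 10:45 >= 13:55? ✗ → no.
H: start 15:25 >= 16:05? ✗; end 20:40 >= 17:15? ✓; start 15:25 >= 13:55? ✓ → no.
N: start 14:50 >= 16:05? ✗; end 21:30 >= 17:15? ✓; start 14:50 >= 13:55? ✓ → no.
Q: start 17:50 >= 16:05? ✓; end 19:35 >= 17:15? ✓; start 17:50 >= 13:55? ✓ → yes.
W: start 16:25 >= 16:05? ✓; end 19:00 >= 17:15? ✓; start 16:25 >= 13:55? ✓ → yes.
Result: F, Q, W.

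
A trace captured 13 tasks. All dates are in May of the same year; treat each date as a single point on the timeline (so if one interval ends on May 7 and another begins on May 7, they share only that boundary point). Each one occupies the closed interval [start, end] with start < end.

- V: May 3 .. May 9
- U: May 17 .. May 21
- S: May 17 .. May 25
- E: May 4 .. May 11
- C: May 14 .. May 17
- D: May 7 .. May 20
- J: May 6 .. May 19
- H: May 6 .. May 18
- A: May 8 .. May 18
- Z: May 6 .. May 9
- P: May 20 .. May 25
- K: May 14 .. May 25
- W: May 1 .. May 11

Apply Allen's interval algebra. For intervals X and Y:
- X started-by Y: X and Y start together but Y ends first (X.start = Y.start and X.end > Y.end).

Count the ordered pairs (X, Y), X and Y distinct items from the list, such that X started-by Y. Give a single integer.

5

Checking all 156 ordered pairs for relation 'started-by'; matching pairs in alphabetical order:
(H, Z): H started-by Z ✓
(J, H): J started-by H ✓
(J, Z): J started-by Z ✓
(K, C): K started-by C ✓
(S, U): S started-by U ✓
Count: 5.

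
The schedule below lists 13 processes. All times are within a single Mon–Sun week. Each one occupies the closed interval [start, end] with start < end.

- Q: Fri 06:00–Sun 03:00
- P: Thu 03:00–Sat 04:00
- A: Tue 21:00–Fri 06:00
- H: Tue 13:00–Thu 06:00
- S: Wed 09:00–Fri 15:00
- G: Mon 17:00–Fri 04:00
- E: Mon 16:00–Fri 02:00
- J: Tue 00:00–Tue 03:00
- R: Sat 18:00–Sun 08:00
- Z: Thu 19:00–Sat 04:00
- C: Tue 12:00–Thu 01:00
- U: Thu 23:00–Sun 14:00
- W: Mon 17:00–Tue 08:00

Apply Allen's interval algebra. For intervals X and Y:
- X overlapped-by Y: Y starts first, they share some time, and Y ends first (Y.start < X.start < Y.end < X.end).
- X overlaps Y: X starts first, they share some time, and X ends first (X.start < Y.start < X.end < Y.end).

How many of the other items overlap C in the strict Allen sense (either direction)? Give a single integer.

3

Target C = [Tue 12:00, Thu 01:00].
A [Tue 21:00, Fri 06:00] → overlapped-by → counts.
E [Mon 16:00, Fri 02:00] → contains → no.
G [Mon 17:00, Fri 04:00] → contains → no.
H [Tue 13:00, Thu 06:00] → overlapped-by → counts.
J [Tue 00:00, Tue 03:00] → before → no.
P [Thu 03:00, Sat 04:00] → after → no.
Q [Fri 06:00, Sun 03:00] → after → no.
R [Sat 18:00, Sun 08:00] → after → no.
S [Wed 09:00, Fri 15:00] → overlapped-by → counts.
U [Thu 23:00, Sun 14:00] → after → no.
W [Mon 17:00, Tue 08:00] → before → no.
Z [Thu 19:00, Sat 04:00] → after → no.
Total: 3.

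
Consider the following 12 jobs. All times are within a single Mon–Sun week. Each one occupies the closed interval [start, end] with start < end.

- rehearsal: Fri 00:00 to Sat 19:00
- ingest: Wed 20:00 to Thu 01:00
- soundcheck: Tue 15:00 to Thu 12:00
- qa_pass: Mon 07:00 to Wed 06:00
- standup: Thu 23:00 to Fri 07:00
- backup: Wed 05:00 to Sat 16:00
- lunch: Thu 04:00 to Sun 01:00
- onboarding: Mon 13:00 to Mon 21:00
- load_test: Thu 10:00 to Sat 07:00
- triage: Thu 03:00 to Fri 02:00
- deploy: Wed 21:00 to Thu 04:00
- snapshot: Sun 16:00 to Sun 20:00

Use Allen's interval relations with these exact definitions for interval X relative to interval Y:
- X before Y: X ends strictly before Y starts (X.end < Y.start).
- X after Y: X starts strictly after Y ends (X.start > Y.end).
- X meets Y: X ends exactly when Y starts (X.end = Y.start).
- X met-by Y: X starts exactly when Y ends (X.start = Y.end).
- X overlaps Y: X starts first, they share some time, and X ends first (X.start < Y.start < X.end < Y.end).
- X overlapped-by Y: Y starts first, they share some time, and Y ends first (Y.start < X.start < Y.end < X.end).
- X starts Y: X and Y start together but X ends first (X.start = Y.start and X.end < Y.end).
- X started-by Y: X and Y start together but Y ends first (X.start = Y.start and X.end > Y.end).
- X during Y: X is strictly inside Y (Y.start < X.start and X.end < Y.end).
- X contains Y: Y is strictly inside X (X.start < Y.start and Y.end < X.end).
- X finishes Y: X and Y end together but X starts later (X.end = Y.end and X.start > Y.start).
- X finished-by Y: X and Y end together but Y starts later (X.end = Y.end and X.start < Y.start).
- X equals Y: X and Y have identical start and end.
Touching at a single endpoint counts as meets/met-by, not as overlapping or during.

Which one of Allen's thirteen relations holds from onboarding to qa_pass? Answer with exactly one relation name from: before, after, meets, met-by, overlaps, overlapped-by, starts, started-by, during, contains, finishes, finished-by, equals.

during

onboarding = [Mon 13:00, Mon 21:00]; qa_pass = [Mon 07:00, Wed 06:00].
Compare endpoints: onboarding.start > qa_pass.start, onboarding.start < qa_pass.end, onboarding.end > qa_pass.start, onboarding.end < qa_pass.end.
That pattern is 'during'.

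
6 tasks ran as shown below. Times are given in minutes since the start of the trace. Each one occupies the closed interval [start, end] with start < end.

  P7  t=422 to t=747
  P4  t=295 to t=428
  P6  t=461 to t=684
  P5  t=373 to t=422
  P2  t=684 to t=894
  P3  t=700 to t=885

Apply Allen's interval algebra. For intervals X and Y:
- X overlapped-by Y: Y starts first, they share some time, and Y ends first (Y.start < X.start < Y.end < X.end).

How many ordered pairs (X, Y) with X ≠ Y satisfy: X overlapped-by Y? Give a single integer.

3

Checking all 30 ordered pairs for relation 'overlapped-by'; matching pairs in alphabetical order:
(P2, P7): P2 overlapped-by P7 ✓
(P3, P7): P3 overlapped-by P7 ✓
(P7, P4): P7 overlapped-by P4 ✓
Count: 3.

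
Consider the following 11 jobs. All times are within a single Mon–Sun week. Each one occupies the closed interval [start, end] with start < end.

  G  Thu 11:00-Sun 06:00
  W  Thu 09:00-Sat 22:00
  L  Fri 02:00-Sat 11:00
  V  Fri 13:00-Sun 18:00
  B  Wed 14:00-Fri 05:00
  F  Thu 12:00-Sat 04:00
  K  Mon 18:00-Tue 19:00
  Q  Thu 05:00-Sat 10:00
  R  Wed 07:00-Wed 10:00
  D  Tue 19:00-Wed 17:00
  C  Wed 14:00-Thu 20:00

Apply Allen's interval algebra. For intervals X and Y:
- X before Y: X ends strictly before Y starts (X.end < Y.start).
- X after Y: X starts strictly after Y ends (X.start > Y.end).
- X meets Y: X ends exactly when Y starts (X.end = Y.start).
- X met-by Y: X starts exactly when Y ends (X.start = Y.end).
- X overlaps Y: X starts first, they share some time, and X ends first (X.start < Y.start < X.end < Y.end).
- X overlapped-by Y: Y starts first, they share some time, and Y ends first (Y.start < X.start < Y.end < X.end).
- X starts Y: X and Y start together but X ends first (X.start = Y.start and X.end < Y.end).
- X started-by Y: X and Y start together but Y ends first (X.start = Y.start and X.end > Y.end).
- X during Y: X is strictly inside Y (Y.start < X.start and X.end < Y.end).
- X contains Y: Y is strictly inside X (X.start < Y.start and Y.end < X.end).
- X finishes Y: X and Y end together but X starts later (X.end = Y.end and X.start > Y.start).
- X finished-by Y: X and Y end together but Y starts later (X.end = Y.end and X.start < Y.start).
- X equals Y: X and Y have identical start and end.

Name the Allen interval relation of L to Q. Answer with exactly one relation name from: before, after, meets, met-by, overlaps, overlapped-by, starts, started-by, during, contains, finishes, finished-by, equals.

overlapped-by

L = [Fri 02:00, Sat 11:00]; Q = [Thu 05:00, Sat 10:00].
Compare endpoints: L.start > Q.start, L.start < Q.end, L.end > Q.start, L.end > Q.end.
That pattern is 'overlapped-by'.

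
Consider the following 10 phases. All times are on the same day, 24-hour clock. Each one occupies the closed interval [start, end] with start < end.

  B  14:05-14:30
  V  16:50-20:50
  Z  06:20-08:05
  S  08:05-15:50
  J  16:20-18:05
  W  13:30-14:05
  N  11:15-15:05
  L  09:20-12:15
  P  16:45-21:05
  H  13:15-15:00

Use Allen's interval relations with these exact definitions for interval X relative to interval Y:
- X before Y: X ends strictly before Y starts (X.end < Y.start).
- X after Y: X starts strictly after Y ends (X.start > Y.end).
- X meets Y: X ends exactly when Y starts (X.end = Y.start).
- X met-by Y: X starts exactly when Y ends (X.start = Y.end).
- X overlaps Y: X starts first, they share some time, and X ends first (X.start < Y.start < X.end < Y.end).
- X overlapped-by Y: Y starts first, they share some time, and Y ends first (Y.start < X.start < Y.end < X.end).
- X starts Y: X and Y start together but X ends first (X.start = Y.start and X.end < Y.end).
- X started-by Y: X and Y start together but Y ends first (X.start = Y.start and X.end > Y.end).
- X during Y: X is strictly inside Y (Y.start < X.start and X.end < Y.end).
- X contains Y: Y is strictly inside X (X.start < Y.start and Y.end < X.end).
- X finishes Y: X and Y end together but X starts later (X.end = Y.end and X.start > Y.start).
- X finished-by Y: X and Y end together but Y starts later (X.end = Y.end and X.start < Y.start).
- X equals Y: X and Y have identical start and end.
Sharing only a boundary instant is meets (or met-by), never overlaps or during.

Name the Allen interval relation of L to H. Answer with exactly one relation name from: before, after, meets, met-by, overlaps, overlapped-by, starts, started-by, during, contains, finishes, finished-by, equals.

before

L = [09:20, 12:15]; H = [13:15, 15:00].
Compare endpoints: L.start < H.start, L.start < H.end, L.end < H.start, L.end < H.end.
That pattern is 'before'.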